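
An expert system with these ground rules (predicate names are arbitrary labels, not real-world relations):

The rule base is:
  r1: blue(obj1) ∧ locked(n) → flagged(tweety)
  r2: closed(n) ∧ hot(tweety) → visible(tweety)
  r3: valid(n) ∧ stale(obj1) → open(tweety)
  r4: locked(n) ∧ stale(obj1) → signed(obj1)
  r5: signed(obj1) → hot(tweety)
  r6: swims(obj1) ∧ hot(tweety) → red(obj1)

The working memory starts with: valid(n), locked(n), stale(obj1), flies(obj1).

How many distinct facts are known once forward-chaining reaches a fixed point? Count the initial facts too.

7

Round 1: r3 [valid(n) ∧ stale(obj1) → open(tweety)]; r4 [locked(n) ∧ stale(obj1) → signed(obj1)]. Adds open(tweety), signed(obj1).
Round 2: r5 [signed(obj1) → hot(tweety)]. Adds hot(tweety).
Closure: {flies(obj1), hot(tweety), locked(n), open(tweety), signed(obj1), stale(obj1), valid(n)} — 7 facts.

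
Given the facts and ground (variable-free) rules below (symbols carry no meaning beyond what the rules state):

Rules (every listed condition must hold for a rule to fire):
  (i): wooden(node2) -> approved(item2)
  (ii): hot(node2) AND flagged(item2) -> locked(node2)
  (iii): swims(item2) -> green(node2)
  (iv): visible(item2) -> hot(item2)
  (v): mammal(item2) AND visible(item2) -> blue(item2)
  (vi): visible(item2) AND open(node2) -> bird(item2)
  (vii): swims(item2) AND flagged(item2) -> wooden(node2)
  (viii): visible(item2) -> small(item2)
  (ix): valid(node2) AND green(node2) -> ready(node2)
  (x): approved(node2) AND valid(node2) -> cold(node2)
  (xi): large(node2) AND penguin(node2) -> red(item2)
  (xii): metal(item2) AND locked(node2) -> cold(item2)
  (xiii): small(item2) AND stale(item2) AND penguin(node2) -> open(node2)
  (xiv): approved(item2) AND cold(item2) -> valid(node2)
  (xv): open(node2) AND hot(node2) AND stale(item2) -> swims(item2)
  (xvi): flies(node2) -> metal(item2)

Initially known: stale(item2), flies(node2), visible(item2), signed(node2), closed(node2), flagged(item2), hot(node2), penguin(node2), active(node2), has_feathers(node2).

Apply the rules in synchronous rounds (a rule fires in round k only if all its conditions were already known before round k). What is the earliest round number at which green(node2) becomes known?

Round 1: (ii) [hot(node2) AND flagged(item2) -> locked(node2)]; (iv) [visible(item2) -> hot(item2)]; (viii) [visible(item2) -> small(item2)]; (xvi) [flies(node2) -> metal(item2)]. Adds locked(node2), hot(item2), small(item2), metal(item2).
Round 2: (xii) [metal(item2) AND locked(node2) -> cold(item2)]; (xiii) [small(item2) AND stale(item2) AND penguin(node2) -> open(node2)]. Adds cold(item2), open(node2).
Round 3: (vi) [visible(item2) AND open(node2) -> bird(item2)]; (xv) [open(node2) AND hot(node2) AND stale(item2) -> swims(item2)]. Adds bird(item2), swims(item2).
Round 4: (iii) [swims(item2) -> green(node2)]; (vii) [swims(item2) AND flagged(item2) -> wooden(node2)]. Adds green(node2), wooden(node2).
green(node2) first appears in round 4.

4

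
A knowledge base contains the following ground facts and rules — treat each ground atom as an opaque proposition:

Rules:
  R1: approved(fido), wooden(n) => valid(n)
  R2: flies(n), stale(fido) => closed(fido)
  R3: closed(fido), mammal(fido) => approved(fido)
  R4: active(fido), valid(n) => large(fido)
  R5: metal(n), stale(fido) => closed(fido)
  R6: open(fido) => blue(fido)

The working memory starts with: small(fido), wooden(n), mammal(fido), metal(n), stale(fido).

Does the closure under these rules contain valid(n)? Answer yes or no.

yes

Round 1: R5 [metal(n), stale(fido) => closed(fido)]. New: closed(fido).
Round 2: R3 [closed(fido), mammal(fido) => approved(fido)]. New: approved(fido).
Round 3: R1 [approved(fido), wooden(n) => valid(n)]. New: valid(n).
valid(n) appears in round 3, so it is derivable.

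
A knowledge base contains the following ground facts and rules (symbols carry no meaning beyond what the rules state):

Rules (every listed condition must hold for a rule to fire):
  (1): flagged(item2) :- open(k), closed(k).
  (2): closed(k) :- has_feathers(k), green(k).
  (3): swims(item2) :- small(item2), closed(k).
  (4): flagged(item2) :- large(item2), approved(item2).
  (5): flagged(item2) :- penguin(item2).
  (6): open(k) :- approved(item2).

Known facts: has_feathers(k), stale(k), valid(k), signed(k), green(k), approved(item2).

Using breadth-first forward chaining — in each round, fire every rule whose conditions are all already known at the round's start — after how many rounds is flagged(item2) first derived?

2

Round 1: (2) [closed(k) :- has_feathers(k), green(k).]; (6) [open(k) :- approved(item2).]. New: closed(k), open(k).
Round 2: (1) [flagged(item2) :- open(k), closed(k).]. New: flagged(item2).
flagged(item2) first appears in round 2.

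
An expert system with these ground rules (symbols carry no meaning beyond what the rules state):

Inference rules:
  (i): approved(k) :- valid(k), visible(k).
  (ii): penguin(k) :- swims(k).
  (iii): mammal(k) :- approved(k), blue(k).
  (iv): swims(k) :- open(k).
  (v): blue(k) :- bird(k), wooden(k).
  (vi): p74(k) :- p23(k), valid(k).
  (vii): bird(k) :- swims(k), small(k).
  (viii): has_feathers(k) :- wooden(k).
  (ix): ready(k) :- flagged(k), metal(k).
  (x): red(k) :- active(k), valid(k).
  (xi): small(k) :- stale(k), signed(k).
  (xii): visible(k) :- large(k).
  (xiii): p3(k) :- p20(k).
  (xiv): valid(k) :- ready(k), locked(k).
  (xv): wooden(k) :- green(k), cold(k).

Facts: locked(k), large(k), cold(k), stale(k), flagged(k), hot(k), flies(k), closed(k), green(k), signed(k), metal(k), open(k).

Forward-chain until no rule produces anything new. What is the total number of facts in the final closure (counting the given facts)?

[1] (iv) [swims(k) :- open(k).]; (ix) [ready(k) :- flagged(k), metal(k).]; (xi) [small(k) :- stale(k), signed(k).]; (xii) [visible(k) :- large(k).]; (xv) [wooden(k) :- green(k), cold(k).]. ⇒ new: swims(k), ready(k), small(k), visible(k), wooden(k).
[2] (ii) [penguin(k) :- swims(k).]; (vii) [bird(k) :- swims(k), small(k).]; (viii) [has_feathers(k) :- wooden(k).]; (xiv) [valid(k) :- ready(k), locked(k).]. ⇒ new: penguin(k), bird(k), has_feathers(k), valid(k).
[3] (i) [approved(k) :- valid(k), visible(k).]; (v) [blue(k) :- bird(k), wooden(k).]. ⇒ new: approved(k), blue(k).
[4] (iii) [mammal(k) :- approved(k), blue(k).]. ⇒ new: mammal(k).
Closure: {approved(k), bird(k), blue(k), closed(k), cold(k), flagged(k), flies(k), green(k), has_feathers(k), hot(k), large(k), locked(k), mammal(k), metal(k), open(k), penguin(k), ready(k), signed(k), small(k), stale(k), swims(k), valid(k), visible(k), wooden(k)} — 24 facts.

24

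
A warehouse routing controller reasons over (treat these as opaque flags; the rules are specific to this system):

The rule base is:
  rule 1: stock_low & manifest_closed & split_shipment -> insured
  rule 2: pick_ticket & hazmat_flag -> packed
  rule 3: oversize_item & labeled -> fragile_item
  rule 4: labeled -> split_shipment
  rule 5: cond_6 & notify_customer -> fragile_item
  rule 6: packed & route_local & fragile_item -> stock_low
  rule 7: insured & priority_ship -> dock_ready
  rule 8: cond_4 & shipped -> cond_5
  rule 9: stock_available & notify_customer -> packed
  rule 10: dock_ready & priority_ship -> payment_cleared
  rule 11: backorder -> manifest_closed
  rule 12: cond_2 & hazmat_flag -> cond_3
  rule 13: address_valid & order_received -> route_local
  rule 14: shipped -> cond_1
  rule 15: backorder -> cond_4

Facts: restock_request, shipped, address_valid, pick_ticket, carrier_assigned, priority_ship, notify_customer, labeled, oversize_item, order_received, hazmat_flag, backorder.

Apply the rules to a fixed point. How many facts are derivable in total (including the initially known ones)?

[1] rule 2 [pick_ticket & hazmat_flag -> packed]; rule 3 [oversize_item & labeled -> fragile_item]; rule 4 [labeled -> split_shipment]; rule 11 [backorder -> manifest_closed]; rule 13 [address_valid & order_received -> route_local]; rule 14 [shipped -> cond_1]; rule 15 [backorder -> cond_4]. ⇒ new: packed, fragile_item, split_shipment, manifest_closed, route_local, cond_1, cond_4.
[2] rule 6 [packed & route_local & fragile_item -> stock_low]; rule 8 [cond_4 & shipped -> cond_5]. ⇒ new: stock_low, cond_5.
[3] rule 1 [stock_low & manifest_closed & split_shipment -> insured]. ⇒ new: insured.
[4] rule 7 [insured & priority_ship -> dock_ready]. ⇒ new: dock_ready.
[5] rule 10 [dock_ready & priority_ship -> payment_cleared]. ⇒ new: payment_cleared.
Closure: {address_valid, backorder, carrier_assigned, cond_1, cond_4, cond_5, dock_ready, fragile_item, hazmat_flag, insured, labeled, manifest_closed, notify_customer, order_received, oversize_item, packed, payment_cleared, pick_ticket, priority_ship, restock_request, route_local, shipped, split_shipment, stock_low} — 24 facts.

24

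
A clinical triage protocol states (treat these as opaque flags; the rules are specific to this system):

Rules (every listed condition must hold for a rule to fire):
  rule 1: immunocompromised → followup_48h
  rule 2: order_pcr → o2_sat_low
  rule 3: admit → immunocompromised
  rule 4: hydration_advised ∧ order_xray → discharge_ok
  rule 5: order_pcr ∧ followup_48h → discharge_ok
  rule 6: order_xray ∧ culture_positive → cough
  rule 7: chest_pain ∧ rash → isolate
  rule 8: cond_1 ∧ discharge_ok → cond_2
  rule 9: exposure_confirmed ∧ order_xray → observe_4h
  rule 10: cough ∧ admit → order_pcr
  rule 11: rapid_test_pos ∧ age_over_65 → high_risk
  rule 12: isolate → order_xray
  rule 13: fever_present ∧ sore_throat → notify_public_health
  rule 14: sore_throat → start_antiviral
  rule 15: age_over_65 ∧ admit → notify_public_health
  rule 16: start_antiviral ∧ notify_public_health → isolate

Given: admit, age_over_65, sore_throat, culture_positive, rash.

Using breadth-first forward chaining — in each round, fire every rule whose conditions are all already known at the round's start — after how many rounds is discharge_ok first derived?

6

Round 1: rule 3 [admit → immunocompromised]; rule 14 [sore_throat → start_antiviral]; rule 15 [age_over_65 ∧ admit → notify_public_health]. New: immunocompromised, start_antiviral, notify_public_health.
Round 2: rule 1 [immunocompromised → followup_48h]; rule 16 [start_antiviral ∧ notify_public_health → isolate]. New: followup_48h, isolate.
Round 3: rule 12 [isolate → order_xray]. New: order_xray.
Round 4: rule 6 [order_xray ∧ culture_positive → cough]. New: cough.
Round 5: rule 10 [cough ∧ admit → order_pcr]. New: order_pcr.
Round 6: rule 2 [order_pcr → o2_sat_low]; rule 5 [order_pcr ∧ followup_48h → discharge_ok]. New: o2_sat_low, discharge_ok.
discharge_ok first appears in round 6.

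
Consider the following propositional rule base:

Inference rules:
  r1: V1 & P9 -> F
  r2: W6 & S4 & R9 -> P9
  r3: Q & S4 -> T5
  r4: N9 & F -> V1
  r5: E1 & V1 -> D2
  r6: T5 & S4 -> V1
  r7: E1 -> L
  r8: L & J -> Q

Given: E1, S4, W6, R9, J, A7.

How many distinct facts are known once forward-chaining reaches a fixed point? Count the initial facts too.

Round 1: r2 [W6 & S4 & R9 -> P9]; r7 [E1 -> L]. Adds P9, L.
Round 2: r8 [L & J -> Q]. Adds Q.
Round 3: r3 [Q & S4 -> T5]. Adds T5.
Round 4: r6 [T5 & S4 -> V1]. Adds V1.
Round 5: r1 [V1 & P9 -> F]; r5 [E1 & V1 -> D2]. Adds F, D2.
Closure: {A7, D2, E1, F, J, L, P9, Q, R9, S4, T5, V1, W6} — 13 facts.

13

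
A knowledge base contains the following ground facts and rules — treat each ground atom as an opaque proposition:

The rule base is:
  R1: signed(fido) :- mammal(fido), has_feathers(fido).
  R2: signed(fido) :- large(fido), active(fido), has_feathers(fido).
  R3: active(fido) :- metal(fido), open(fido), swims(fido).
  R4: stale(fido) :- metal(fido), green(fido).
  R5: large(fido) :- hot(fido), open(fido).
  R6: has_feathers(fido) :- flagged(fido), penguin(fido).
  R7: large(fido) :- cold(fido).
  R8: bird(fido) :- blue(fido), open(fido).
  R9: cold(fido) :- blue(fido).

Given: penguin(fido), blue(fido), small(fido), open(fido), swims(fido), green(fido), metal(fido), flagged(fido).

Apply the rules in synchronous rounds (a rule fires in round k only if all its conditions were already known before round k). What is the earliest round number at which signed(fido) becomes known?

[1] R3 [active(fido) :- metal(fido), open(fido), swims(fido).]; R4 [stale(fido) :- metal(fido), green(fido).]; R6 [has_feathers(fido) :- flagged(fido), penguin(fido).]; R8 [bird(fido) :- blue(fido), open(fido).]; R9 [cold(fido) :- blue(fido).]. ⇒ new: active(fido), stale(fido), has_feathers(fido), bird(fido), cold(fido).
[2] R7 [large(fido) :- cold(fido).]. ⇒ new: large(fido).
[3] R2 [signed(fido) :- large(fido), active(fido), has_feathers(fido).]. ⇒ new: signed(fido).
signed(fido) first appears in round 3.

3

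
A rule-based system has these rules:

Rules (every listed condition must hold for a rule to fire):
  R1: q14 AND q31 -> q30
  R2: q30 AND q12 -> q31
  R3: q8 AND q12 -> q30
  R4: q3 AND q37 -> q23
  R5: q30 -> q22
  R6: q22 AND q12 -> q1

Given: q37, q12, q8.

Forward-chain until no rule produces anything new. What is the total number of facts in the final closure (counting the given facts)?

7

Round 1: R3 [q8 AND q12 -> q30]. New: q30.
Round 2: R2 [q30 AND q12 -> q31]; R5 [q30 -> q22]. New: q31, q22.
Round 3: R6 [q22 AND q12 -> q1]. New: q1.
Closure: {q1, q12, q22, q30, q31, q37, q8} — 7 facts.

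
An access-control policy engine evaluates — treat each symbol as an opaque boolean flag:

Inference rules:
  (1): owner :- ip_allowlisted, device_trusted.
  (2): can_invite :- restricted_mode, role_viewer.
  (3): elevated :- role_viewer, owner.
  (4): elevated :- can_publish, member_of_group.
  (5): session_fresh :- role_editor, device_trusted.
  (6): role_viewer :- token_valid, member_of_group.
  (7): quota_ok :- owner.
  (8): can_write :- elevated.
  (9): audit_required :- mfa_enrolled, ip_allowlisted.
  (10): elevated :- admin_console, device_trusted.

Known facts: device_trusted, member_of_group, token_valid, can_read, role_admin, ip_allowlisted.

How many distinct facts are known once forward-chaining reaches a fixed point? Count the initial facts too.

11

Round 1 fires (1), (6), giving owner, role_viewer.
Round 2 fires (3), (7), giving elevated, quota_ok.
Round 3 fires (8), giving can_write.
Closure: {can_read, can_write, device_trusted, elevated, ip_allowlisted, member_of_group, owner, quota_ok, role_admin, role_viewer, token_valid} — 11 facts.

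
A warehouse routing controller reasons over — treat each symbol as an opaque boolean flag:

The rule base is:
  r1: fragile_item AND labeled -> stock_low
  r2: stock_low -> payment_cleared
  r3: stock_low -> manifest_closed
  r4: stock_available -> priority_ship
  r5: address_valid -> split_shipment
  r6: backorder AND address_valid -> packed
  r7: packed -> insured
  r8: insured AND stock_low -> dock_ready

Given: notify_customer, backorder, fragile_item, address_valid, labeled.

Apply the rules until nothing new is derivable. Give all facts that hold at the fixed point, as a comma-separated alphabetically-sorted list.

address_valid, backorder, dock_ready, fragile_item, insured, labeled, manifest_closed, notify_customer, packed, payment_cleared, split_shipment, stock_low

Round 1: r1 [fragile_item AND labeled -> stock_low]; r5 [address_valid -> split_shipment]; r6 [backorder AND address_valid -> packed]. New: stock_low, split_shipment, packed.
Round 2: r2 [stock_low -> payment_cleared]; r3 [stock_low -> manifest_closed]; r7 [packed -> insured]. New: payment_cleared, manifest_closed, insured.
Round 3: r8 [insured AND stock_low -> dock_ready]. New: dock_ready.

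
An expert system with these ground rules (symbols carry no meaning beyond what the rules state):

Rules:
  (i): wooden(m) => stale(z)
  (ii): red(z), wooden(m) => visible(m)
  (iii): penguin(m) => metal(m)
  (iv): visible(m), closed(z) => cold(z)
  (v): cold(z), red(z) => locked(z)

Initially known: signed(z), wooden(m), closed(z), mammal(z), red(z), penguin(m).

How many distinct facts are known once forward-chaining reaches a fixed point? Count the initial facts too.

11

Round 1 fires (i), (ii), (iii), giving stale(z), visible(m), metal(m).
Round 2 fires (iv), giving cold(z).
Round 3 fires (v), giving locked(z).
Closure: {closed(z), cold(z), locked(z), mammal(z), metal(m), penguin(m), red(z), signed(z), stale(z), visible(m), wooden(m)} — 11 facts.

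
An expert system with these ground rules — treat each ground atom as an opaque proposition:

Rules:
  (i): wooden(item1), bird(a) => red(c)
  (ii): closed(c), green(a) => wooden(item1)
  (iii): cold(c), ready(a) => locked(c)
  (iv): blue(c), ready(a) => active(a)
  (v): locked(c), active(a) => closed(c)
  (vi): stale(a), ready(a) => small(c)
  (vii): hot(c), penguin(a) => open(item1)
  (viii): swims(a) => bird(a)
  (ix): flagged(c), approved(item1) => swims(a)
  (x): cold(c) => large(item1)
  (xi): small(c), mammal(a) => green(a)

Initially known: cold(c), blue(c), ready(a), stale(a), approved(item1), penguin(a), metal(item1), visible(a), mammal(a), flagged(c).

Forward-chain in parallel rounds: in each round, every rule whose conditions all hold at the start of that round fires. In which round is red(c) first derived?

4

[1] (iii) [cold(c), ready(a) => locked(c)]; (iv) [blue(c), ready(a) => active(a)]; (vi) [stale(a), ready(a) => small(c)]; (ix) [flagged(c), approved(item1) => swims(a)]; (x) [cold(c) => large(item1)]. ⇒ new: locked(c), active(a), small(c), swims(a), large(item1).
[2] (v) [locked(c), active(a) => closed(c)]; (viii) [swims(a) => bird(a)]; (xi) [small(c), mammal(a) => green(a)]. ⇒ new: closed(c), bird(a), green(a).
[3] (ii) [closed(c), green(a) => wooden(item1)]. ⇒ new: wooden(item1).
[4] (i) [wooden(item1), bird(a) => red(c)]. ⇒ new: red(c).
red(c) first appears in round 4.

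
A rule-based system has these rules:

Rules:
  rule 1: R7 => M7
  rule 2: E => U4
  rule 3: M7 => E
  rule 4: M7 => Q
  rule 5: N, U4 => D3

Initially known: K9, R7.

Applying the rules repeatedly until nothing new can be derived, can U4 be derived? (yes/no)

yes

Round 1 fires rule 1, giving M7.
Round 2 fires rule 3, rule 4, giving E, Q.
Round 3 fires rule 2, giving U4.
U4 appears in round 3, so it is derivable.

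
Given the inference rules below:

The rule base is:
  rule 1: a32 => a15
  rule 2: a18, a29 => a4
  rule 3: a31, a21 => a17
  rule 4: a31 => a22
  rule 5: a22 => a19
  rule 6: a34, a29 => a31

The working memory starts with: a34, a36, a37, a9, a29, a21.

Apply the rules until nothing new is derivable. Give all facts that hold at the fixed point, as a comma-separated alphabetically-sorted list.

Round 1 fires rule 6, giving a31.
Round 2 fires rule 3, rule 4, giving a17, a22.
Round 3 fires rule 5, giving a19.

a17, a19, a21, a22, a29, a31, a34, a36, a37, a9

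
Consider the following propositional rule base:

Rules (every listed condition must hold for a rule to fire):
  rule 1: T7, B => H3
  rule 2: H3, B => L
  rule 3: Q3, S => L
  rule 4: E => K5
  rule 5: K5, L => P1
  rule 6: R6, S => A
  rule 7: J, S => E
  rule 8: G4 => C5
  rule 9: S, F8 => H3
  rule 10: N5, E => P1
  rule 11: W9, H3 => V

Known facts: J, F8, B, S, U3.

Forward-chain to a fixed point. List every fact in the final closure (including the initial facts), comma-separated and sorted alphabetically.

B, E, F8, H3, J, K5, L, P1, S, U3

Round 1: rule 7 [J, S => E]; rule 9 [S, F8 => H3]. New: E, H3.
Round 2: rule 2 [H3, B => L]; rule 4 [E => K5]. New: L, K5.
Round 3: rule 5 [K5, L => P1]. New: P1.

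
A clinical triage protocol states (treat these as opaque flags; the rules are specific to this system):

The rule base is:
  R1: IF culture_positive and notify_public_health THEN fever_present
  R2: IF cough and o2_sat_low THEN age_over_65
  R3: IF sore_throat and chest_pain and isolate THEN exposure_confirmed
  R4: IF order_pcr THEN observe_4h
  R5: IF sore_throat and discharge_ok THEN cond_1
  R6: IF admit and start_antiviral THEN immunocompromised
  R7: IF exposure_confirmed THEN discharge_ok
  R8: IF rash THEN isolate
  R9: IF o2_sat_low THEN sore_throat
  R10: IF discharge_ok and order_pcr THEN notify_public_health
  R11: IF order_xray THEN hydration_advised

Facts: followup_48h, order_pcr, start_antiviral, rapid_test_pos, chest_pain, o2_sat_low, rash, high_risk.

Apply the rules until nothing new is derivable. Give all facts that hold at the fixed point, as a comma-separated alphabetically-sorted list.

chest_pain, cond_1, discharge_ok, exposure_confirmed, followup_48h, high_risk, isolate, notify_public_health, o2_sat_low, observe_4h, order_pcr, rapid_test_pos, rash, sore_throat, start_antiviral

Round 1: R4 [IF order_pcr THEN observe_4h]; R8 [IF rash THEN isolate]; R9 [IF o2_sat_low THEN sore_throat]. New: observe_4h, isolate, sore_throat.
Round 2: R3 [IF sore_throat and chest_pain and isolate THEN exposure_confirmed]. New: exposure_confirmed.
Round 3: R7 [IF exposure_confirmed THEN discharge_ok]. New: discharge_ok.
Round 4: R5 [IF sore_throat and discharge_ok THEN cond_1]; R10 [IF discharge_ok and order_pcr THEN notify_public_health]. New: cond_1, notify_public_health.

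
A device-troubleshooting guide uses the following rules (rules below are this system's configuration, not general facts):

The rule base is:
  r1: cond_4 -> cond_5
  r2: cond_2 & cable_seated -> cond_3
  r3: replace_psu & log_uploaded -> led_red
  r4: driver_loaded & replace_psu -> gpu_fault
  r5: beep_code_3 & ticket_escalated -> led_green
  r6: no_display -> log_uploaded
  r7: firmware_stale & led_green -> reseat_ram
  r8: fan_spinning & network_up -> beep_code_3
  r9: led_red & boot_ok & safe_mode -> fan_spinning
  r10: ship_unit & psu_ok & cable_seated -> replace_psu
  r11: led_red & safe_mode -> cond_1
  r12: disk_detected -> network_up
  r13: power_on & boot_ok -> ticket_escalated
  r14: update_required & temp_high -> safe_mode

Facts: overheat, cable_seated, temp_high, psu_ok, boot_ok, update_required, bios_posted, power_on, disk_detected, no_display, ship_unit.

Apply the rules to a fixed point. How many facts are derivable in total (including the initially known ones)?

21

Round 1: r6 [no_display -> log_uploaded]; r10 [ship_unit & psu_ok & cable_seated -> replace_psu]; r12 [disk_detected -> network_up]; r13 [power_on & boot_ok -> ticket_escalated]; r14 [update_required & temp_high -> safe_mode]. Adds log_uploaded, replace_psu, network_up, ticket_escalated, safe_mode.
Round 2: r3 [replace_psu & log_uploaded -> led_red]. Adds led_red.
Round 3: r9 [led_red & boot_ok & safe_mode -> fan_spinning]; r11 [led_red & safe_mode -> cond_1]. Adds fan_spinning, cond_1.
Round 4: r8 [fan_spinning & network_up -> beep_code_3]. Adds beep_code_3.
Round 5: r5 [beep_code_3 & ticket_escalated -> led_green]. Adds led_green.
Closure: {beep_code_3, bios_posted, boot_ok, cable_seated, cond_1, disk_detected, fan_spinning, led_green, led_red, log_uploaded, network_up, no_display, overheat, power_on, psu_ok, replace_psu, safe_mode, ship_unit, temp_high, ticket_escalated, update_required} — 21 facts.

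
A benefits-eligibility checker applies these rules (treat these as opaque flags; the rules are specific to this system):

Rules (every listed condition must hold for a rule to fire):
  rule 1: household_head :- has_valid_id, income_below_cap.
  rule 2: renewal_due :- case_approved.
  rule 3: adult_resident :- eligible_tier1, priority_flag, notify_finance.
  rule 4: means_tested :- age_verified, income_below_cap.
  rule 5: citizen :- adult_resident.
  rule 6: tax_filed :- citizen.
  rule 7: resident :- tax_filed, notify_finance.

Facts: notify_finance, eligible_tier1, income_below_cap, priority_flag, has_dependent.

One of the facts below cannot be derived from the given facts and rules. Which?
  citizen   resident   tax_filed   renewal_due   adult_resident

Round 1 fires rule 3, giving adult_resident.
Round 2 fires rule 5, giving citizen.
Round 3 fires rule 6, giving tax_filed.
Round 4 fires rule 7, giving resident.
Derived: adult_resident (round 1), resident (round 4), citizen (round 2), tax_filed (round 3). renewal_due never appears in any round.

renewal_due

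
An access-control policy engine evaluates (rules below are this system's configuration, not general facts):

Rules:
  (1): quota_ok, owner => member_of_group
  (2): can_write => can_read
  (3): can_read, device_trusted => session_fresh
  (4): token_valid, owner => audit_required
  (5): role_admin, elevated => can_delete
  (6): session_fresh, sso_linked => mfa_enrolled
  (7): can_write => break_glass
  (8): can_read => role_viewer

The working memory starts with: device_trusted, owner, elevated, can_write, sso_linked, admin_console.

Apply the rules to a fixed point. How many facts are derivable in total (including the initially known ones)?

Round 1 — (2), (7), derive can_read, break_glass.
Round 2 — (3), (8), derive session_fresh, role_viewer.
Round 3 — (6), derive mfa_enrolled.
Closure: {admin_console, break_glass, can_read, can_write, device_trusted, elevated, mfa_enrolled, owner, role_viewer, session_fresh, sso_linked} — 11 facts.

11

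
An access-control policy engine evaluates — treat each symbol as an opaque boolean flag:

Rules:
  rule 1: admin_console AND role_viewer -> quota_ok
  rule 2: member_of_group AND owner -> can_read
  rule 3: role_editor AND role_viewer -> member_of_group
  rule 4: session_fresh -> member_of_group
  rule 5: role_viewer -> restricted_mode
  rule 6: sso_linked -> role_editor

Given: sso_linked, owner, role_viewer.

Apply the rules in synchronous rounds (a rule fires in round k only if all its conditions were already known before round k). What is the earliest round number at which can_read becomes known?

Round 1: rule 5 [role_viewer -> restricted_mode]; rule 6 [sso_linked -> role_editor]. New: restricted_mode, role_editor.
Round 2: rule 3 [role_editor AND role_viewer -> member_of_group]. New: member_of_group.
Round 3: rule 2 [member_of_group AND owner -> can_read]. New: can_read.
can_read first appears in round 3.

3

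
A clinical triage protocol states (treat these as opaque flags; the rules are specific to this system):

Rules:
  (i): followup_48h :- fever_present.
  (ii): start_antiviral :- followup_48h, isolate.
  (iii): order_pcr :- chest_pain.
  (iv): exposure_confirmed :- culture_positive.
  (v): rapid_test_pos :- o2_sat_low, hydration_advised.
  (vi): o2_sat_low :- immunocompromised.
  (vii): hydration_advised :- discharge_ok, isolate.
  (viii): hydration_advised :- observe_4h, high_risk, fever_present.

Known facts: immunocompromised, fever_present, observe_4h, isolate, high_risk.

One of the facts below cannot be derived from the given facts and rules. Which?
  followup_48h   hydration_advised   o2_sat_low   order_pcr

order_pcr

Round 1: (i) [followup_48h :- fever_present.]; (vi) [o2_sat_low :- immunocompromised.]; (viii) [hydration_advised :- observe_4h, high_risk, fever_present.]. New: followup_48h, o2_sat_low, hydration_advised.
Round 2: (ii) [start_antiviral :- followup_48h, isolate.]; (v) [rapid_test_pos :- o2_sat_low, hydration_advised.]. New: start_antiviral, rapid_test_pos.
Derived: o2_sat_low (round 1), followup_48h (round 1), hydration_advised (round 1). order_pcr never appears in any round.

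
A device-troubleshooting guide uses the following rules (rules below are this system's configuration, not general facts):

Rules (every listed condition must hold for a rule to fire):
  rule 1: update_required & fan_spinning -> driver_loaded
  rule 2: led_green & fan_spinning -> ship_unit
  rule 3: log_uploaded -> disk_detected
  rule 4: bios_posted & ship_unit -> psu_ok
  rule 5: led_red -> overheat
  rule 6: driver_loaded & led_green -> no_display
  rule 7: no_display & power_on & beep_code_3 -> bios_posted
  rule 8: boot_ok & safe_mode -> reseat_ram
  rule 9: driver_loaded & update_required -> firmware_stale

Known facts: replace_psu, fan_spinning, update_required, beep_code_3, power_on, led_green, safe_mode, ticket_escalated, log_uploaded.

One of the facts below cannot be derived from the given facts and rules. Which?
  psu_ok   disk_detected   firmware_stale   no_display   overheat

overheat

Round 1 fires rule 1, rule 2, rule 3, giving driver_loaded, ship_unit, disk_detected.
Round 2 fires rule 6, rule 9, giving no_display, firmware_stale.
Round 3 fires rule 7, giving bios_posted.
Round 4 fires rule 4, giving psu_ok.
Derived: no_display (round 2), firmware_stale (round 2), disk_detected (round 1), psu_ok (round 4). overheat never appears in any round.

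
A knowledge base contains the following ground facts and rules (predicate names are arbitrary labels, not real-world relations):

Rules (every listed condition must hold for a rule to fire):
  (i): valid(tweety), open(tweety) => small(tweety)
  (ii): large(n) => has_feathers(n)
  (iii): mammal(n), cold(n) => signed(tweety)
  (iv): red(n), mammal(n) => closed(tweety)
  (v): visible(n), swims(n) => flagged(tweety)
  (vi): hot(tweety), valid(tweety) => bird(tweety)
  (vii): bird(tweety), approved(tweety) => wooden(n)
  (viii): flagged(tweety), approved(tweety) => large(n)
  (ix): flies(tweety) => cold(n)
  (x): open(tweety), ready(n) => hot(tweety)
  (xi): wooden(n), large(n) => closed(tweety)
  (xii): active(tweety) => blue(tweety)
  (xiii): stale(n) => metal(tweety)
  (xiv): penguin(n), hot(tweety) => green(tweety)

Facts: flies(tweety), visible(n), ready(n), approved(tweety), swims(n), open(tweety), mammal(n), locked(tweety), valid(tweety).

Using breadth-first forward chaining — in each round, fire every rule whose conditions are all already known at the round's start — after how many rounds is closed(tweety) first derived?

4

Round 1 — (i), (v), (ix), (x), derive small(tweety), flagged(tweety), cold(n), hot(tweety).
Round 2 — (iii), (vi), (viii), derive signed(tweety), bird(tweety), large(n).
Round 3 — (ii), (vii), derive has_feathers(n), wooden(n).
Round 4 — (xi), derive closed(tweety).
closed(tweety) first appears in round 4.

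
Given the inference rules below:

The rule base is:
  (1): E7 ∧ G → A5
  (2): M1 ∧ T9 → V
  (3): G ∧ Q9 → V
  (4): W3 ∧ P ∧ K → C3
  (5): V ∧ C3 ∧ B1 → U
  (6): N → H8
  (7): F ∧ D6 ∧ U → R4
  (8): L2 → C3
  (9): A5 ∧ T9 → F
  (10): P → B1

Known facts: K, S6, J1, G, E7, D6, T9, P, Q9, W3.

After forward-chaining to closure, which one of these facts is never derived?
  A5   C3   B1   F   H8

[1] (1) [E7 ∧ G → A5]; (3) [G ∧ Q9 → V]; (4) [W3 ∧ P ∧ K → C3]; (10) [P → B1]. ⇒ new: A5, V, C3, B1.
[2] (5) [V ∧ C3 ∧ B1 → U]; (9) [A5 ∧ T9 → F]. ⇒ new: U, F.
[3] (7) [F ∧ D6 ∧ U → R4]. ⇒ new: R4.
Derived: B1 (round 1), A5 (round 1), C3 (round 1), F (round 2). H8 never appears in any round.

H8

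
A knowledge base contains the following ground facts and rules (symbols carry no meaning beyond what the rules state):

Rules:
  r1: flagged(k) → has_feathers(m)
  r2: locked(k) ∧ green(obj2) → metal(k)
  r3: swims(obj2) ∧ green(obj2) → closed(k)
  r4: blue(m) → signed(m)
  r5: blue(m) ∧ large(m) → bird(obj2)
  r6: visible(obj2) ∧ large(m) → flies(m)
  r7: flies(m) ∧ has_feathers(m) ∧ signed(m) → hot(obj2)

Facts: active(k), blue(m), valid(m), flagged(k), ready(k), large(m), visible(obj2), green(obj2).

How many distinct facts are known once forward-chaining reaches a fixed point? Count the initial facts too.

13

Round 1 fires r1, r4, r5, r6, giving has_feathers(m), signed(m), bird(obj2), flies(m).
Round 2 fires r7, giving hot(obj2).
Closure: {active(k), bird(obj2), blue(m), flagged(k), flies(m), green(obj2), has_feathers(m), hot(obj2), large(m), ready(k), signed(m), valid(m), visible(obj2)} — 13 facts.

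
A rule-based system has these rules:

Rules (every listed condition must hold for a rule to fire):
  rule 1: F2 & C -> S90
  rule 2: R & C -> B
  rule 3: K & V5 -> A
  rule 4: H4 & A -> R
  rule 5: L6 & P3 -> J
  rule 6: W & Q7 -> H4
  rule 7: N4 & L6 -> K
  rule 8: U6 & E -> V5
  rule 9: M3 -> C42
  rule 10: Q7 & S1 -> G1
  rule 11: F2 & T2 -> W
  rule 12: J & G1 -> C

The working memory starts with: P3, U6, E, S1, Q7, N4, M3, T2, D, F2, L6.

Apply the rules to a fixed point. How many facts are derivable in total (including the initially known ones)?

Round 1: rule 5 [L6 & P3 -> J]; rule 7 [N4 & L6 -> K]; rule 8 [U6 & E -> V5]; rule 9 [M3 -> C42]; rule 10 [Q7 & S1 -> G1]; rule 11 [F2 & T2 -> W]. New: J, K, V5, C42, G1, W.
Round 2: rule 3 [K & V5 -> A]; rule 6 [W & Q7 -> H4]; rule 12 [J & G1 -> C]. New: A, H4, C.
Round 3: rule 1 [F2 & C -> S90]; rule 4 [H4 & A -> R]. New: S90, R.
Round 4: rule 2 [R & C -> B]. New: B.
Closure: {A, B, C, C42, D, E, F2, G1, H4, J, K, L6, M3, N4, P3, Q7, R, S1, S90, T2, U6, V5, W} — 23 facts.

23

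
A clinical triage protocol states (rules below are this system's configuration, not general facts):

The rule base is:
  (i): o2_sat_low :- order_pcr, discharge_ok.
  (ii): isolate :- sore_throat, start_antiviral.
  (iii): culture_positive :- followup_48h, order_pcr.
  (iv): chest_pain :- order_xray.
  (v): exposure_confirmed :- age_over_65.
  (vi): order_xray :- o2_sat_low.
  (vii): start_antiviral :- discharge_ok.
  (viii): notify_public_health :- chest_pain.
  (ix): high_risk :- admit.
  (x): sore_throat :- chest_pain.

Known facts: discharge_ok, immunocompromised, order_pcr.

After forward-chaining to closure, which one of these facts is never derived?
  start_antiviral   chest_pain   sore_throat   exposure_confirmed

Round 1 fires (i), (vii), giving o2_sat_low, start_antiviral.
Round 2 fires (vi), giving order_xray.
Round 3 fires (iv), giving chest_pain.
Round 4 fires (viii), (x), giving notify_public_health, sore_throat.
Round 5 fires (ii), giving isolate.
Derived: start_antiviral (round 1), chest_pain (round 3), sore_throat (round 4). exposure_confirmed never appears in any round.

exposure_confirmed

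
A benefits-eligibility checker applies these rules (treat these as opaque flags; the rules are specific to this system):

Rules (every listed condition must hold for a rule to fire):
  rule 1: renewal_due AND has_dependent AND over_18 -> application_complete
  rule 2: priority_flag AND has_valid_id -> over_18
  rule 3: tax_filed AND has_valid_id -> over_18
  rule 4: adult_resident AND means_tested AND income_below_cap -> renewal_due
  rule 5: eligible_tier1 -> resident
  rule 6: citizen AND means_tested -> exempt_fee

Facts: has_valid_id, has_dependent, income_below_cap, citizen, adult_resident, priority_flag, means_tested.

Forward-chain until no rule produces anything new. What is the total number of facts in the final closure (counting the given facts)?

Round 1: rule 2 [priority_flag AND has_valid_id -> over_18]; rule 4 [adult_resident AND means_tested AND income_below_cap -> renewal_due]; rule 6 [citizen AND means_tested -> exempt_fee]. New: over_18, renewal_due, exempt_fee.
Round 2: rule 1 [renewal_due AND has_dependent AND over_18 -> application_complete]. New: application_complete.
Closure: {adult_resident, application_complete, citizen, exempt_fee, has_dependent, has_valid_id, income_below_cap, means_tested, over_18, priority_flag, renewal_due} — 11 facts.

11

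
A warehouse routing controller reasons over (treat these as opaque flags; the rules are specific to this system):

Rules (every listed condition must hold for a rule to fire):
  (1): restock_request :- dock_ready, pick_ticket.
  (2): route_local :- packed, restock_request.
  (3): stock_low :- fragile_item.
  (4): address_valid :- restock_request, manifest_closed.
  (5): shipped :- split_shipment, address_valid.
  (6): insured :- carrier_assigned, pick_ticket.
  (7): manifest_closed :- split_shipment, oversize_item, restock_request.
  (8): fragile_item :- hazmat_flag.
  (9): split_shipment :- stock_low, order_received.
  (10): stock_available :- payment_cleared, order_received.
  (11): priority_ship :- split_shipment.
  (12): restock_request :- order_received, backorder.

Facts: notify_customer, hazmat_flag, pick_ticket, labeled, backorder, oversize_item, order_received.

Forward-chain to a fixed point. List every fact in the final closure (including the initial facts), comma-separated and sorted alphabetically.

Round 1 fires (8), (12), giving fragile_item, restock_request.
Round 2 fires (3), giving stock_low.
Round 3 fires (9), giving split_shipment.
Round 4 fires (7), (11), giving manifest_closed, priority_ship.
Round 5 fires (4), giving address_valid.
Round 6 fires (5), giving shipped.

address_valid, backorder, fragile_item, hazmat_flag, labeled, manifest_closed, notify_customer, order_received, oversize_item, pick_ticket, priority_ship, restock_request, shipped, split_shipment, stock_low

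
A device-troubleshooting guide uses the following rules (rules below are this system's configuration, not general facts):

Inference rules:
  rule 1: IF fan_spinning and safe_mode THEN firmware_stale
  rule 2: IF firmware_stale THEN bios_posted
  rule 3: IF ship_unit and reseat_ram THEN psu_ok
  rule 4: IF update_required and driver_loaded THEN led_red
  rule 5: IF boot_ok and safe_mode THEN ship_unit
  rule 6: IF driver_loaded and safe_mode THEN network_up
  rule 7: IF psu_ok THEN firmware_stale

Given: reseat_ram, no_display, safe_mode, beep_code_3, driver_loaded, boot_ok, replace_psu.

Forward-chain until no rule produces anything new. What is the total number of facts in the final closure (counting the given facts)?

12

Round 1: rule 5 [IF boot_ok and safe_mode THEN ship_unit]; rule 6 [IF driver_loaded and safe_mode THEN network_up]. Adds ship_unit, network_up.
Round 2: rule 3 [IF ship_unit and reseat_ram THEN psu_ok]. Adds psu_ok.
Round 3: rule 7 [IF psu_ok THEN firmware_stale]. Adds firmware_stale.
Round 4: rule 2 [IF firmware_stale THEN bios_posted]. Adds bios_posted.
Closure: {beep_code_3, bios_posted, boot_ok, driver_loaded, firmware_stale, network_up, no_display, psu_ok, replace_psu, reseat_ram, safe_mode, ship_unit} — 12 facts.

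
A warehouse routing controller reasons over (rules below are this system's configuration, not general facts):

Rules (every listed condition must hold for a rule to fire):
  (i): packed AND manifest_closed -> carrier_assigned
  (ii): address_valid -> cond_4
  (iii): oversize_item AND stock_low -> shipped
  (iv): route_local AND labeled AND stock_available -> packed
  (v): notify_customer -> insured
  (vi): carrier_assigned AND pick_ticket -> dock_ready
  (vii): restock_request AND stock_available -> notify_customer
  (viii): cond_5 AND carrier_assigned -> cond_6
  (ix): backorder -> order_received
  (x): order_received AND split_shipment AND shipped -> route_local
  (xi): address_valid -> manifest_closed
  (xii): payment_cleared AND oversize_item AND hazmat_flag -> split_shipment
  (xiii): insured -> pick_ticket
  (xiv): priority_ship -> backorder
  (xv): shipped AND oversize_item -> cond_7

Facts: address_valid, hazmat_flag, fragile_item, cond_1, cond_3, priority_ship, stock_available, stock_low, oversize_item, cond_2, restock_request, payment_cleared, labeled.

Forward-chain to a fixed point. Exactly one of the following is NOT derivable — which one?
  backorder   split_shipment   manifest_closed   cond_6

cond_6

Round 1 fires (ii), (iii), (vii), (xi), (xii), (xiv), giving cond_4, shipped, notify_customer, manifest_closed, split_shipment, backorder.
Round 2 fires (v), (ix), (xv), giving insured, order_received, cond_7.
Round 3 fires (x), (xiii), giving route_local, pick_ticket.
Round 4 fires (iv), giving packed.
Round 5 fires (i), giving carrier_assigned.
Round 6 fires (vi), giving dock_ready.
Derived: split_shipment (round 1), manifest_closed (round 1), backorder (round 1). cond_6 never appears in any round.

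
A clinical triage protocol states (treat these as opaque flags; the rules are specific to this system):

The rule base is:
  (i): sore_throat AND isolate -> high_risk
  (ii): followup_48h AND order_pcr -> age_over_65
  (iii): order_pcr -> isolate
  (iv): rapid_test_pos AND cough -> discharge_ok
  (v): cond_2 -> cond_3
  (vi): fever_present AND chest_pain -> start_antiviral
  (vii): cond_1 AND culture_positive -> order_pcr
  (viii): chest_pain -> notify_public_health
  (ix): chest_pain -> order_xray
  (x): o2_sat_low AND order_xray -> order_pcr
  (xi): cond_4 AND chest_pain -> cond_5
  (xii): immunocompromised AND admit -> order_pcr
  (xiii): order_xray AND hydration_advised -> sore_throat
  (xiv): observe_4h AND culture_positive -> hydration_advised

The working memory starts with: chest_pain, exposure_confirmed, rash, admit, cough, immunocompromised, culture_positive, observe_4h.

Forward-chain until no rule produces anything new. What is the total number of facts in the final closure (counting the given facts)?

15

[1] (viii) [chest_pain -> notify_public_health]; (ix) [chest_pain -> order_xray]; (xii) [immunocompromised AND admit -> order_pcr]; (xiv) [observe_4h AND culture_positive -> hydration_advised]. ⇒ new: notify_public_health, order_xray, order_pcr, hydration_advised.
[2] (iii) [order_pcr -> isolate]; (xiii) [order_xray AND hydration_advised -> sore_throat]. ⇒ new: isolate, sore_throat.
[3] (i) [sore_throat AND isolate -> high_risk]. ⇒ new: high_risk.
Closure: {admit, chest_pain, cough, culture_positive, exposure_confirmed, high_risk, hydration_advised, immunocompromised, isolate, notify_public_health, observe_4h, order_pcr, order_xray, rash, sore_throat} — 15 facts.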